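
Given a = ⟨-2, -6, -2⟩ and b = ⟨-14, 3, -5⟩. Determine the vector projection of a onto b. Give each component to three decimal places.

(-1.217, 0.261, -0.435)

a · b = (-2)·(-14) + (-6)·3 + (-2)·(-5) = 28 - 18 + 10 = 20
|b|² = 196 + 9 + 25 = 230
proj_b a = (20/230) · (-14, 3, -5) ≈ (-1.217, 0.261, -0.435)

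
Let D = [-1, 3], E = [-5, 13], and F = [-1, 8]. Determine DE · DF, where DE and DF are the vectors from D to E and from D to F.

DE = E − D = (-4, 10)
DF = F − D = (0, 5)
DE · DF = (-4)·0 + 10·5 = 0 + 50 = 50

50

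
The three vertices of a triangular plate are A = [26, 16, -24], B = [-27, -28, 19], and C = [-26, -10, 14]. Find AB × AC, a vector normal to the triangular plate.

AB = (-53, -44, 43)
AC = (-52, -26, 38)
i: (-44)·38 - 43·(-26) = -1672 - (-1118) = -554
j: 43·(-52) - (-53)·38 = -2236 - (-2014) = -222
k: (-53)·(-26) - (-44)·(-52) = 1378 - 2288 = -910
AB × AC = (-554, -222, -910)

(-554, -222, -910)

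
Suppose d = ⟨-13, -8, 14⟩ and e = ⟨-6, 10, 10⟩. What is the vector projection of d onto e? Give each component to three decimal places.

d · e = (-13)·(-6) + (-8)·10 + 14·10 = 78 - 80 + 140 = 138
|e|² = 36 + 100 + 100 = 236
proj_e d = (138/236) · (-6, 10, 10) ≈ (-3.508, 5.847, 5.847)

(-3.508, 5.847, 5.847)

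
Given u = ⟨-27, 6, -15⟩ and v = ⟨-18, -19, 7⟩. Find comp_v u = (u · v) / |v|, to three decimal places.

u · v = (-27)·(-18) + 6·(-19) + (-15)·7 = 486 - 114 - 105 = 267
|v| = √(324 + 361 + 49) = √734 ≈ 27.0924
comp_v u = 267 / √734 ≈ 9.855

9.855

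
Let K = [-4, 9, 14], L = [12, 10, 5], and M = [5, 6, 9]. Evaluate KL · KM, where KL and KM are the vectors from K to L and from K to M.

186

KL = L − K = (16, 1, -9)
KM = M − K = (9, -3, -5)
KL · KM = 16·9 + 1·(-3) + (-9)·(-5) = 144 - 3 + 45 = 186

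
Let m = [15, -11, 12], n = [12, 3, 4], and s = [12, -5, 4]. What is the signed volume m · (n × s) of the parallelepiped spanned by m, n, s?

n × s:
i: 3·4 - 4·(-5) = 12 - (-20) = 32
j: 4·12 - 12·4 = 48 - 48 = 0
k: 12·(-5) - 3·12 = -60 - 36 = -96
n × s = (32, 0, -96)
m · (n × s) = 15·32 + (-11)·0 + 12·(-96) = 480 + 0 - 1152 = -672

-672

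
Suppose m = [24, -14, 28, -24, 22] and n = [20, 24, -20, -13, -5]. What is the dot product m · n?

m · n = 24·20 + (-14)·24 + 28·(-20) + (-24)·(-13) + 22·(-5) = 480 - 336 - 560 + 312 - 110 = -214

-214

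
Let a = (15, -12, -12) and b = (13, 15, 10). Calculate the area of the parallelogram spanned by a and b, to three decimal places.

492.338

i: (-12)·10 - (-12)·15 = -120 - (-180) = 60
j: (-12)·13 - 15·10 = -156 - 150 = -306
k: 15·15 - (-12)·13 = 225 - (-156) = 381
a × b = (60, -306, 381)
|a × b| = √(60² + (-306)² + 381²) = √242397 ≈ 492.3383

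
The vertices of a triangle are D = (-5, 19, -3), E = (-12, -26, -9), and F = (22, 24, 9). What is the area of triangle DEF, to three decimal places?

DE = (-7, -45, -6),  DF = (27, 5, 12)
i: (-45)·12 - (-6)·5 = -540 - (-30) = -510
j: (-6)·27 - (-7)·12 = -162 - (-84) = -78
k: (-7)·5 - (-45)·27 = -35 - (-1215) = 1180
DE × DF = (-510, -78, 1180)
|DE × DF| = √1658584 ≈ 1287.8602
area = ½ · 1287.8602 ≈ 643.930

643.930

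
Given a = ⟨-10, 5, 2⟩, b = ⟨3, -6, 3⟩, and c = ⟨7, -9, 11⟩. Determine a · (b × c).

b × c:
i: (-6)·11 - 3·(-9) = -66 - (-27) = -39
j: 3·7 - 3·11 = 21 - 33 = -12
k: 3·(-9) - (-6)·7 = -27 - (-42) = 15
b × c = (-39, -12, 15)
a · (b × c) = (-10)·(-39) + 5·(-12) + 2·15 = 390 - 60 + 30 = 360

360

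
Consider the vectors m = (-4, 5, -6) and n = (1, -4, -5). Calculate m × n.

(-49, -26, 11)

i: 5·(-5) - (-6)·(-4) = -25 - 24 = -49
j: (-6)·1 - (-4)·(-5) = -6 - 20 = -26
k: (-4)·(-4) - 5·1 = 16 - 5 = 11
m × n = (-49, -26, 11)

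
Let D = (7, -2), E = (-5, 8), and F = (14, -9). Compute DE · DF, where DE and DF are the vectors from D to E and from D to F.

-154

DE = E − D = (-12, 10)
DF = F − D = (7, -7)
DE · DF = (-12)·7 + 10·(-7) = -84 - 70 = -154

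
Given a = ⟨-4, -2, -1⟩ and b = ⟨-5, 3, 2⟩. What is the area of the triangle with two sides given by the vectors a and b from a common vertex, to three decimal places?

12.787

i: (-2)·2 - (-1)·3 = -4 - (-3) = -1
j: (-1)·(-5) - (-4)·2 = 5 - (-8) = 13
k: (-4)·3 - (-2)·(-5) = -12 - 10 = -22
a × b = (-1, 13, -22)
|a × b| = √((-1)² + 13² + (-22)²) = √654 ≈ 25.5734
area = ½ · 25.5734 ≈ 12.787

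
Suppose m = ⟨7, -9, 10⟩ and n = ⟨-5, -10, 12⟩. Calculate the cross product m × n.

i: (-9)·12 - 10·(-10) = -108 - (-100) = -8
j: 10·(-5) - 7·12 = -50 - 84 = -134
k: 7·(-10) - (-9)·(-5) = -70 - 45 = -115
m × n = (-8, -134, -115)

(-8, -134, -115)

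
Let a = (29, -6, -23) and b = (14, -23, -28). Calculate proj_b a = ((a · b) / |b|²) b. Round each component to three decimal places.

a · b = 29·14 + (-6)·(-23) + (-23)·(-28) = 406 + 138 + 644 = 1188
|b|² = 196 + 529 + 784 = 1509
proj_b a = (1188/1509) · (14, -23, -28) ≈ (11.022, -18.107, -22.044)

(11.022, -18.107, -22.044)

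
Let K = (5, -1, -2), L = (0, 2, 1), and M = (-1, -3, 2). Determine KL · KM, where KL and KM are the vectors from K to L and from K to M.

KL = L − K = (-5, 3, 3)
KM = M − K = (-6, -2, 4)
KL · KM = (-5)·(-6) + 3·(-2) + 3·4 = 30 - 6 + 12 = 36

36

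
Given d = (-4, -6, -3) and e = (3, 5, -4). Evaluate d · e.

d · e = (-4)·3 + (-6)·5 + (-3)·(-4) = -12 - 30 + 12 = -30

-30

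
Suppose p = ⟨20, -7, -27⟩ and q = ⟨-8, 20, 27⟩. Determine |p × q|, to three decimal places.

i: (-7)·27 - (-27)·20 = -189 - (-540) = 351
j: (-27)·(-8) - 20·27 = 216 - 540 = -324
k: 20·20 - (-7)·(-8) = 400 - 56 = 344
p × q = (351, -324, 344)
|p × q| = √(351² + (-324)² + 344²) = √346513 ≈ 588.6535

588.654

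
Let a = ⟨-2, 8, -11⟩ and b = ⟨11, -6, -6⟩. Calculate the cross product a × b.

(-114, -133, -76)

i: 8·(-6) - (-11)·(-6) = -48 - 66 = -114
j: (-11)·11 - (-2)·(-6) = -121 - 12 = -133
k: (-2)·(-6) - 8·11 = 12 - 88 = -76
a × b = (-114, -133, -76)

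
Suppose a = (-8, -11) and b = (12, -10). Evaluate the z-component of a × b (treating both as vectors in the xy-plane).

212

(-8)·(-10) - (-11)·12 = 80 - (-132) = 212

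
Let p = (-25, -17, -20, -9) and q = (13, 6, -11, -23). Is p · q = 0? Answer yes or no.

p · q = (-25)·13 + (-17)·6 + (-20)·(-11) + (-9)·(-23) = -325 - 102 + 220 + 207 = 0
Zero, so the vectors are orthogonal.

yes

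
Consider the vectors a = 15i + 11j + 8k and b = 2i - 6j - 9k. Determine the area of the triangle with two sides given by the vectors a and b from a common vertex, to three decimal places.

97.399

i: 11·(-9) - 8·(-6) = -99 - (-48) = -51
j: 8·2 - 15·(-9) = 16 - (-135) = 151
k: 15·(-6) - 11·2 = -90 - 22 = -112
a × b = (-51, 151, -112)
|a × b| = √((-51)² + 151² + (-112)²) = √37946 ≈ 194.7973
area = ½ · 194.7973 ≈ 97.399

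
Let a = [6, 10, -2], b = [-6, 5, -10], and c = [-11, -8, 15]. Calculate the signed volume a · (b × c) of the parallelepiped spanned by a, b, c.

b × c:
i: 5·15 - (-10)·(-8) = 75 - 80 = -5
j: (-10)·(-11) - (-6)·15 = 110 - (-90) = 200
k: (-6)·(-8) - 5·(-11) = 48 - (-55) = 103
b × c = (-5, 200, 103)
a · (b × c) = 6·(-5) + 10·200 + (-2)·103 = -30 + 2000 - 206 = 1764

1764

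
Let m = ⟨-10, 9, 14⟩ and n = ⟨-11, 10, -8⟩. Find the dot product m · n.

88

m · n = (-10)·(-11) + 9·10 + 14·(-8) = 110 + 90 - 112 = 88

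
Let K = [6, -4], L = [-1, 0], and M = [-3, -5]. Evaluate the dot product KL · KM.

KL = L − K = (-7, 4)
KM = M − K = (-9, -1)
KL · KM = (-7)·(-9) + 4·(-1) = 63 - 4 = 59

59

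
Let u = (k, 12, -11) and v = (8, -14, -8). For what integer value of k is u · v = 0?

u · v = k·8 + 12·(-14) + (-11)·(-8) = -80 + 8k
Set equal to 0: 8k = 80, so k = 10.

10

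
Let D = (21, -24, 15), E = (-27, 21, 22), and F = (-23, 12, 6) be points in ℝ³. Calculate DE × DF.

(-657, -740, 252)

DE = (-48, 45, 7)
DF = (-44, 36, -9)
i: 45·(-9) - 7·36 = -405 - 252 = -657
j: 7·(-44) - (-48)·(-9) = -308 - 432 = -740
k: (-48)·36 - 45·(-44) = -1728 - (-1980) = 252
DE × DF = (-657, -740, 252)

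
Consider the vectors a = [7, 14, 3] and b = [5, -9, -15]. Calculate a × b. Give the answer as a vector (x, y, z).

(-183, 120, -133)

i: 14·(-15) - 3·(-9) = -210 - (-27) = -183
j: 3·5 - 7·(-15) = 15 - (-105) = 120
k: 7·(-9) - 14·5 = -63 - 70 = -133
a × b = (-183, 120, -133)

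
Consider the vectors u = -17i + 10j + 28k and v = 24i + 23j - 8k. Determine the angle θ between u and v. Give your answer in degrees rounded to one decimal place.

110.1

u · v = (-17)·24 + 10·23 + 28·(-8) = -408 + 230 - 224 = -402
|u|² = 289 + 100 + 784 = 1173,  |u| = √1173 ≈ 34.249088
|v|² = 576 + 529 + 64 = 1169,  |v| = √1169 ≈ 34.190642
cos θ = -402 / (34.249088 · 34.190642) ≈ -0.34330
θ = arccos(-0.34330) ≈ 110.1°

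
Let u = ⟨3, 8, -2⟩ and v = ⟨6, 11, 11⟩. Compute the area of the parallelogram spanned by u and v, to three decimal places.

119.791

i: 8·11 - (-2)·11 = 88 - (-22) = 110
j: (-2)·6 - 3·11 = -12 - 33 = -45
k: 3·11 - 8·6 = 33 - 48 = -15
u × v = (110, -45, -15)
|u × v| = √(110² + (-45)² + (-15)²) = √14350 ≈ 119.7915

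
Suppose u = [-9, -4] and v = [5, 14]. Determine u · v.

u · v = (-9)·5 + (-4)·14 = -45 - 56 = -101

-101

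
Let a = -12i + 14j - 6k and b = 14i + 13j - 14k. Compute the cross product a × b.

i: 14·(-14) - (-6)·13 = -196 - (-78) = -118
j: (-6)·14 - (-12)·(-14) = -84 - 168 = -252
k: (-12)·13 - 14·14 = -156 - 196 = -352
a × b = (-118, -252, -352)

(-118, -252, -352)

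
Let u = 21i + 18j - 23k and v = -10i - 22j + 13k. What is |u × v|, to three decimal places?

394.154

i: 18·13 - (-23)·(-22) = 234 - 506 = -272
j: (-23)·(-10) - 21·13 = 230 - 273 = -43
k: 21·(-22) - 18·(-10) = -462 - (-180) = -282
u × v = (-272, -43, -282)
|u × v| = √((-272)² + (-43)² + (-282)²) = √155357 ≈ 394.1535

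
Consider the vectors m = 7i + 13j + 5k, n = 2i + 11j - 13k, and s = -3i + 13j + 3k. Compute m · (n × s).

2138

n × s:
i: 11·3 - (-13)·13 = 33 - (-169) = 202
j: (-13)·(-3) - 2·3 = 39 - 6 = 33
k: 2·13 - 11·(-3) = 26 - (-33) = 59
n × s = (202, 33, 59)
m · (n × s) = 7·202 + 13·33 + 5·59 = 1414 + 429 + 295 = 2138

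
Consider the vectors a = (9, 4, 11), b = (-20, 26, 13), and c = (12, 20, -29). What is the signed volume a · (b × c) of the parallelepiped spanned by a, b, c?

b × c:
i: 26·(-29) - 13·20 = -754 - 260 = -1014
j: 13·12 - (-20)·(-29) = 156 - 580 = -424
k: (-20)·20 - 26·12 = -400 - 312 = -712
b × c = (-1014, -424, -712)
a · (b × c) = 9·(-1014) + 4·(-424) + 11·(-712) = -9126 - 1696 - 7832 = -18654

-18654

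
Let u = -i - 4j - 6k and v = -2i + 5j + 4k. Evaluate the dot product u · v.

u · v = (-1)·(-2) + (-4)·5 + (-6)·4 = 2 - 20 - 24 = -42

-42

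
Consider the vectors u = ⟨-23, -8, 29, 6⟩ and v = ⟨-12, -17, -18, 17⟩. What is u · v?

u · v = (-23)·(-12) + (-8)·(-17) + 29·(-18) + 6·17 = 276 + 136 - 522 + 102 = -8

-8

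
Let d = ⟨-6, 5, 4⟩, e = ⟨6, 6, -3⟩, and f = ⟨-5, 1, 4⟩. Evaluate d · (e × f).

e × f:
i: 6·4 - (-3)·1 = 24 - (-3) = 27
j: (-3)·(-5) - 6·4 = 15 - 24 = -9
k: 6·1 - 6·(-5) = 6 - (-30) = 36
e × f = (27, -9, 36)
d · (e × f) = (-6)·27 + 5·(-9) + 4·36 = -162 - 45 + 144 = -63

-63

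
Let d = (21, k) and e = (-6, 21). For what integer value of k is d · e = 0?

d · e = 21·(-6) + k·21 = -126 + 21k
Set equal to 0: 21k = 126, so k = 6.

6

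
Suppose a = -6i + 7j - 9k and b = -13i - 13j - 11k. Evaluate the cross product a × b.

i: 7·(-11) - (-9)·(-13) = -77 - 117 = -194
j: (-9)·(-13) - (-6)·(-11) = 117 - 66 = 51
k: (-6)·(-13) - 7·(-13) = 78 - (-91) = 169
a × b = (-194, 51, 169)

(-194, 51, 169)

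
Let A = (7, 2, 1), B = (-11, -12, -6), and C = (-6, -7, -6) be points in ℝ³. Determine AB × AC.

(35, -35, -20)

AB = (-18, -14, -7)
AC = (-13, -9, -7)
i: (-14)·(-7) - (-7)·(-9) = 98 - 63 = 35
j: (-7)·(-13) - (-18)·(-7) = 91 - 126 = -35
k: (-18)·(-9) - (-14)·(-13) = 162 - 182 = -20
AB × AC = (35, -35, -20)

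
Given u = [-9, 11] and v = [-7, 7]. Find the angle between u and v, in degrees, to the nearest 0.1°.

u · v = (-9)·(-7) + 11·7 = 63 + 77 = 140
|u|² = 81 + 121 = 202,  |u| = √202 ≈ 14.212670
|v|² = 49 + 49 = 98,  |v| = √98 ≈ 9.899495
cos θ = 140 / (14.212670 · 9.899495) ≈ 0.99504
θ = arccos(0.99504) ≈ 5.7°

5.7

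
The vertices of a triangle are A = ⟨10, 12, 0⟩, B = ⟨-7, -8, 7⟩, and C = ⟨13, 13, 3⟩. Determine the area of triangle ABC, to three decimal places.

53.670

AB = (-17, -20, 7),  AC = (3, 1, 3)
i: (-20)·3 - 7·1 = -60 - 7 = -67
j: 7·3 - (-17)·3 = 21 - (-51) = 72
k: (-17)·1 - (-20)·3 = -17 - (-60) = 43
AB × AC = (-67, 72, 43)
|AB × AC| = √11522 ≈ 107.3406
area = ½ · 107.3406 ≈ 53.670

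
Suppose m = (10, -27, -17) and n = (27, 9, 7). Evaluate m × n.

i: (-27)·7 - (-17)·9 = -189 - (-153) = -36
j: (-17)·27 - 10·7 = -459 - 70 = -529
k: 10·9 - (-27)·27 = 90 - (-729) = 819
m × n = (-36, -529, 819)

(-36, -529, 819)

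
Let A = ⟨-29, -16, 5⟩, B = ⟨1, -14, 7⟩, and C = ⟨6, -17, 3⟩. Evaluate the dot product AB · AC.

1044

AB = B − A = (30, 2, 2)
AC = C − A = (35, -1, -2)
AB · AC = 30·35 + 2·(-1) + 2·(-2) = 1050 - 2 - 4 = 1044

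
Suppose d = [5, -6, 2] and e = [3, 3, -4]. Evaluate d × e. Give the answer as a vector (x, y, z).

(18, 26, 33)

i: (-6)·(-4) - 2·3 = 24 - 6 = 18
j: 2·3 - 5·(-4) = 6 - (-20) = 26
k: 5·3 - (-6)·3 = 15 - (-18) = 33
d × e = (18, 26, 33)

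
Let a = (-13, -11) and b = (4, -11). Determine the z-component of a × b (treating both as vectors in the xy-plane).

(-13)·(-11) - (-11)·4 = 143 - (-44) = 187

187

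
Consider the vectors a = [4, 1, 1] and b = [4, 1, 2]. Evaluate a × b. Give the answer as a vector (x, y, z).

i: 1·2 - 1·1 = 2 - 1 = 1
j: 1·4 - 4·2 = 4 - 8 = -4
k: 4·1 - 1·4 = 4 - 4 = 0
a × b = (1, -4, 0)

(1, -4, 0)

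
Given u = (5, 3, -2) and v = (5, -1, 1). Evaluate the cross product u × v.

(1, -15, -20)

i: 3·1 - (-2)·(-1) = 3 - 2 = 1
j: (-2)·5 - 5·1 = -10 - 5 = -15
k: 5·(-1) - 3·5 = -5 - 15 = -20
u × v = (1, -15, -20)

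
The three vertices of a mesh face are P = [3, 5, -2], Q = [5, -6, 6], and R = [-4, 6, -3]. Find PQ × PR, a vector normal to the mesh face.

PQ = (2, -11, 8)
PR = (-7, 1, -1)
i: (-11)·(-1) - 8·1 = 11 - 8 = 3
j: 8·(-7) - 2·(-1) = -56 - (-2) = -54
k: 2·1 - (-11)·(-7) = 2 - 77 = -75
PQ × PR = (3, -54, -75)

(3, -54, -75)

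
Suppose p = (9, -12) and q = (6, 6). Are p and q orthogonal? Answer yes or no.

p · q = 9·6 + (-12)·6 = 54 - 72 = -18
Nonzero, so the vectors are not orthogonal.

no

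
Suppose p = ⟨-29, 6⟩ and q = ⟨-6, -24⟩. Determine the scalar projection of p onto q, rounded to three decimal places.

1.213

p · q = (-29)·(-6) + 6·(-24) = 174 - 144 = 30
|q| = √(36 + 576) = √612 ≈ 24.7386
comp_q p = 30 / √612 ≈ 1.213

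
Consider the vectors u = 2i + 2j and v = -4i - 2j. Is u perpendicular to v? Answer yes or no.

u · v = 2·(-4) + 2·(-2) = -8 - 4 = -12
Nonzero, so the vectors are not orthogonal.

no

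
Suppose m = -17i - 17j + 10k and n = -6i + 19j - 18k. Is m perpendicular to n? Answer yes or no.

no

m · n = (-17)·(-6) + (-17)·19 + 10·(-18) = 102 - 323 - 180 = -401
Nonzero, so the vectors are not orthogonal.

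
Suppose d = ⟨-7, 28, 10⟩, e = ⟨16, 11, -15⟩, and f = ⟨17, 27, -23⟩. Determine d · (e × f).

4550

e × f:
i: 11·(-23) - (-15)·27 = -253 - (-405) = 152
j: (-15)·17 - 16·(-23) = -255 - (-368) = 113
k: 16·27 - 11·17 = 432 - 187 = 245
e × f = (152, 113, 245)
d · (e × f) = (-7)·152 + 28·113 + 10·245 = -1064 + 3164 + 2450 = 4550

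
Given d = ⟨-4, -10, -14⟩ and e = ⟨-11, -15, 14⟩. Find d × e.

(-350, 210, -50)

i: (-10)·14 - (-14)·(-15) = -140 - 210 = -350
j: (-14)·(-11) - (-4)·14 = 154 - (-56) = 210
k: (-4)·(-15) - (-10)·(-11) = 60 - 110 = -50
d × e = (-350, 210, -50)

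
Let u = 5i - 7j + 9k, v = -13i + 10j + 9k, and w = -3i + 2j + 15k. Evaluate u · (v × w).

-480

v × w:
i: 10·15 - 9·2 = 150 - 18 = 132
j: 9·(-3) - (-13)·15 = -27 - (-195) = 168
k: (-13)·2 - 10·(-3) = -26 - (-30) = 4
v × w = (132, 168, 4)
u · (v × w) = 5·132 + (-7)·168 + 9·4 = 660 - 1176 + 36 = -480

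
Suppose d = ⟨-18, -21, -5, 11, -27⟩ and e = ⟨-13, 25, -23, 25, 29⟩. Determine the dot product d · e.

d · e = (-18)·(-13) + (-21)·25 + (-5)·(-23) + 11·25 + (-27)·29 = 234 - 525 + 115 + 275 - 783 = -684

-684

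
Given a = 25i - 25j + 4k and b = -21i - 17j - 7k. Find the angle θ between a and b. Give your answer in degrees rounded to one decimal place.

a · b = 25·(-21) + (-25)·(-17) + 4·(-7) = -525 + 425 - 28 = -128
|a|² = 625 + 625 + 16 = 1266,  |a| = √1266 ≈ 35.580894
|b|² = 441 + 289 + 49 = 779,  |b| = √779 ≈ 27.910571
cos θ = -128 / (35.580894 · 27.910571) ≈ -0.12889
θ = arccos(-0.12889) ≈ 97.4°

97.4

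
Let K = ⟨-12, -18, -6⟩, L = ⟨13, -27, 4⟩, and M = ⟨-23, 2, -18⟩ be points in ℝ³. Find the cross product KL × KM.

KL = (25, -9, 10)
KM = (-11, 20, -12)
i: (-9)·(-12) - 10·20 = 108 - 200 = -92
j: 10·(-11) - 25·(-12) = -110 - (-300) = 190
k: 25·20 - (-9)·(-11) = 500 - 99 = 401
KL × KM = (-92, 190, 401)

(-92, 190, 401)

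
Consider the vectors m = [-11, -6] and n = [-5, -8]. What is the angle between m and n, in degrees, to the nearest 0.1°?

m · n = (-11)·(-5) + (-6)·(-8) = 55 + 48 = 103
|m|² = 121 + 36 = 157,  |m| = √157 ≈ 12.529964
|n|² = 25 + 64 = 89,  |n| = √89 ≈ 9.433981
cos θ = 103 / (12.529964 · 9.433981) ≈ 0.87135
θ = arccos(0.87135) ≈ 29.4°

29.4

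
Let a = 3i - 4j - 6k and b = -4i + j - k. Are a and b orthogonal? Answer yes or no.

no

a · b = 3·(-4) + (-4)·1 + (-6)·(-1) = -12 - 4 + 6 = -10
Nonzero, so the vectors are not orthogonal.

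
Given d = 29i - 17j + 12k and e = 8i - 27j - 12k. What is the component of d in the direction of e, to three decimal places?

17.870

d · e = 29·8 + (-17)·(-27) + 12·(-12) = 232 + 459 - 144 = 547
|e| = √(64 + 729 + 144) = √937 ≈ 30.6105
comp_e d = 547 / √937 ≈ 17.870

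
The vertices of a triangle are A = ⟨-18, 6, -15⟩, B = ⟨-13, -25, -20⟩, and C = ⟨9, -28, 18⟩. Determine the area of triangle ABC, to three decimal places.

699.667

AB = (5, -31, -5),  AC = (27, -34, 33)
i: (-31)·33 - (-5)·(-34) = -1023 - 170 = -1193
j: (-5)·27 - 5·33 = -135 - 165 = -300
k: 5·(-34) - (-31)·27 = -170 - (-837) = 667
AB × AC = (-1193, -300, 667)
|AB × AC| = √1958138 ≈ 1399.3348
area = ½ · 1399.3348 ≈ 699.667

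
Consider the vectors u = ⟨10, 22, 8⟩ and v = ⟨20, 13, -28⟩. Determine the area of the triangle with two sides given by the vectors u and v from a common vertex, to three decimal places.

i: 22·(-28) - 8·13 = -616 - 104 = -720
j: 8·20 - 10·(-28) = 160 - (-280) = 440
k: 10·13 - 22·20 = 130 - 440 = -310
u × v = (-720, 440, -310)
|u × v| = √((-720)² + 440² + (-310)²) = √808100 ≈ 898.9438
area = ½ · 898.9438 ≈ 449.472

449.472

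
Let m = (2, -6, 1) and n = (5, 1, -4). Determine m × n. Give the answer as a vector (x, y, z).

i: (-6)·(-4) - 1·1 = 24 - 1 = 23
j: 1·5 - 2·(-4) = 5 - (-8) = 13
k: 2·1 - (-6)·5 = 2 - (-30) = 32
m × n = (23, 13, 32)

(23, 13, 32)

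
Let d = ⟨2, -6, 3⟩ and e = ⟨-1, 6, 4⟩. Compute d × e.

(-42, -11, 6)

i: (-6)·4 - 3·6 = -24 - 18 = -42
j: 3·(-1) - 2·4 = -3 - 8 = -11
k: 2·6 - (-6)·(-1) = 12 - 6 = 6
d × e = (-42, -11, 6)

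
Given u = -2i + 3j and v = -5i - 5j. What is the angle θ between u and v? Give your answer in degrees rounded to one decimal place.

101.3

u · v = (-2)·(-5) + 3·(-5) = 10 - 15 = -5
|u|² = 4 + 9 = 13,  |u| = √13 ≈ 3.605551
|v|² = 25 + 25 = 50,  |v| = √50 ≈ 7.071068
cos θ = -5 / (3.605551 · 7.071068) ≈ -0.19612
θ = arccos(-0.19612) ≈ 101.3°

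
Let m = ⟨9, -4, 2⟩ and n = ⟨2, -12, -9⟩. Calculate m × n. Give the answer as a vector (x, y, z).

i: (-4)·(-9) - 2·(-12) = 36 - (-24) = 60
j: 2·2 - 9·(-9) = 4 - (-81) = 85
k: 9·(-12) - (-4)·2 = -108 - (-8) = -100
m × n = (60, 85, -100)

(60, 85, -100)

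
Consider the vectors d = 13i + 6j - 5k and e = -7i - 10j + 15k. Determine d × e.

i: 6·15 - (-5)·(-10) = 90 - 50 = 40
j: (-5)·(-7) - 13·15 = 35 - 195 = -160
k: 13·(-10) - 6·(-7) = -130 - (-42) = -88
d × e = (40, -160, -88)

(40, -160, -88)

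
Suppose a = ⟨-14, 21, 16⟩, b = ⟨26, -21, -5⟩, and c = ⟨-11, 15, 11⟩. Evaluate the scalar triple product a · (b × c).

-123

b × c:
i: (-21)·11 - (-5)·15 = -231 - (-75) = -156
j: (-5)·(-11) - 26·11 = 55 - 286 = -231
k: 26·15 - (-21)·(-11) = 390 - 231 = 159
b × c = (-156, -231, 159)
a · (b × c) = (-14)·(-156) + 21·(-231) + 16·159 = 2184 - 4851 + 2544 = -123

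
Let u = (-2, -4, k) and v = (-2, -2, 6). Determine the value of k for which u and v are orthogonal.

-2

u · v = (-2)·(-2) + (-4)·(-2) + k·6 = 12 + 6k
Set equal to 0: 6k = -12, so k = -2.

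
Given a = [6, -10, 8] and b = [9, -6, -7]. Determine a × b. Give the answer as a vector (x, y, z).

(118, 114, 54)

i: (-10)·(-7) - 8·(-6) = 70 - (-48) = 118
j: 8·9 - 6·(-7) = 72 - (-42) = 114
k: 6·(-6) - (-10)·9 = -36 - (-90) = 54
a × b = (118, 114, 54)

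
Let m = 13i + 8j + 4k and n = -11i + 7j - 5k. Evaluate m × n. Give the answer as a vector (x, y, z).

i: 8·(-5) - 4·7 = -40 - 28 = -68
j: 4·(-11) - 13·(-5) = -44 - (-65) = 21
k: 13·7 - 8·(-11) = 91 - (-88) = 179
m × n = (-68, 21, 179)

(-68, 21, 179)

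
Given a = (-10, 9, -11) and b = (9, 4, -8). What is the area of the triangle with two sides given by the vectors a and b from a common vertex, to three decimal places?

i: 9·(-8) - (-11)·4 = -72 - (-44) = -28
j: (-11)·9 - (-10)·(-8) = -99 - 80 = -179
k: (-10)·4 - 9·9 = -40 - 81 = -121
a × b = (-28, -179, -121)
|a × b| = √((-28)² + (-179)² + (-121)²) = √47466 ≈ 217.8669
area = ½ · 217.8669 ≈ 108.933

108.933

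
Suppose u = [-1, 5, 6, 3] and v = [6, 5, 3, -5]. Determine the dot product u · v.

u · v = (-1)·6 + 5·5 + 6·3 + 3·(-5) = -6 + 25 + 18 - 15 = 22

22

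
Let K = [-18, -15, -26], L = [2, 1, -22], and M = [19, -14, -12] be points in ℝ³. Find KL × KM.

KL = (20, 16, 4)
KM = (37, 1, 14)
i: 16·14 - 4·1 = 224 - 4 = 220
j: 4·37 - 20·14 = 148 - 280 = -132
k: 20·1 - 16·37 = 20 - 592 = -572
KL × KM = (220, -132, -572)

(220, -132, -572)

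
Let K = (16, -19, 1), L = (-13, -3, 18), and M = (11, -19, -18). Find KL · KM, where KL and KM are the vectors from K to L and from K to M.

-178

KL = L − K = (-29, 16, 17)
KM = M − K = (-5, 0, -19)
KL · KM = (-29)·(-5) + 16·0 + 17·(-19) = 145 + 0 - 323 = -178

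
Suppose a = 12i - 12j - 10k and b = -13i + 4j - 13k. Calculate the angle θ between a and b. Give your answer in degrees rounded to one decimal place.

a · b = 12·(-13) + (-12)·4 + (-10)·(-13) = -156 - 48 + 130 = -74
|a|² = 144 + 144 + 100 = 388,  |a| = √388 ≈ 19.697716
|b|² = 169 + 16 + 169 = 354,  |b| = √354 ≈ 18.814888
cos θ = -74 / (19.697716 · 18.814888) ≈ -0.19967
θ = arccos(-0.19967) ≈ 101.5°

101.5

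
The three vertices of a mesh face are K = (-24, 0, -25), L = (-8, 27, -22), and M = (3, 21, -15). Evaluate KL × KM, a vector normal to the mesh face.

KL = (16, 27, 3)
KM = (27, 21, 10)
i: 27·10 - 3·21 = 270 - 63 = 207
j: 3·27 - 16·10 = 81 - 160 = -79
k: 16·21 - 27·27 = 336 - 729 = -393
KL × KM = (207, -79, -393)

(207, -79, -393)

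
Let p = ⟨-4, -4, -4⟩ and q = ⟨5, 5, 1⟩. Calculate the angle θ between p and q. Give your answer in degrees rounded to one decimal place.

152.8

p · q = (-4)·5 + (-4)·5 + (-4)·1 = -20 - 20 - 4 = -44
|p|² = 16 + 16 + 16 = 48,  |p| = √48 ≈ 6.928203
|q|² = 25 + 25 + 1 = 51,  |q| = √51 ≈ 7.141428
cos θ = -44 / (6.928203 · 7.141428) ≈ -0.88930
θ = arccos(-0.88930) ≈ 152.8°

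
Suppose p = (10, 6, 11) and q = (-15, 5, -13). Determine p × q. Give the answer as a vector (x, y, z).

(-133, -35, 140)

i: 6·(-13) - 11·5 = -78 - 55 = -133
j: 11·(-15) - 10·(-13) = -165 - (-130) = -35
k: 10·5 - 6·(-15) = 50 - (-90) = 140
p × q = (-133, -35, 140)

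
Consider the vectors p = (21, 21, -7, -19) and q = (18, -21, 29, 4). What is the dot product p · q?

-342

p · q = 21·18 + 21·(-21) + (-7)·29 + (-19)·4 = 378 - 441 - 203 - 76 = -342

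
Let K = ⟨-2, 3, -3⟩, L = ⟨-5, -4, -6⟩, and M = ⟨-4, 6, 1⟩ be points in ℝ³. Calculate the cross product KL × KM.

(-19, 18, -23)

KL = (-3, -7, -3)
KM = (-2, 3, 4)
i: (-7)·4 - (-3)·3 = -28 - (-9) = -19
j: (-3)·(-2) - (-3)·4 = 6 - (-12) = 18
k: (-3)·3 - (-7)·(-2) = -9 - 14 = -23
KL × KM = (-19, 18, -23)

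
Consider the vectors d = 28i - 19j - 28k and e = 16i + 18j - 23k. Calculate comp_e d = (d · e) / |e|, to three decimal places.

22.521

d · e = 28·16 + (-19)·18 + (-28)·(-23) = 448 - 342 + 644 = 750
|e| = √(256 + 324 + 529) = √1109 ≈ 33.3017
comp_e d = 750 / √1109 ≈ 22.521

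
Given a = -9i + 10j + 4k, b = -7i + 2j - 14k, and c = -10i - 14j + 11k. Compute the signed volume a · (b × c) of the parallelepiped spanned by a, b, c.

4208

b × c:
i: 2·11 - (-14)·(-14) = 22 - 196 = -174
j: (-14)·(-10) - (-7)·11 = 140 - (-77) = 217
k: (-7)·(-14) - 2·(-10) = 98 - (-20) = 118
b × c = (-174, 217, 118)
a · (b × c) = (-9)·(-174) + 10·217 + 4·118 = 1566 + 2170 + 472 = 4208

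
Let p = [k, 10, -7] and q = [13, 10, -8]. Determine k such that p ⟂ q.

-12

p · q = k·13 + 10·10 + (-7)·(-8) = 156 + 13k
Set equal to 0: 13k = -156, so k = -12.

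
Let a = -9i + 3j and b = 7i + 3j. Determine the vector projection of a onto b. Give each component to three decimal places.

a · b = (-9)·7 + 3·3 = -63 + 9 = -54
|b|² = 49 + 9 = 58
proj_b a = (-54/58) · (7, 3) ≈ (-6.517, -2.793)

(-6.517, -2.793)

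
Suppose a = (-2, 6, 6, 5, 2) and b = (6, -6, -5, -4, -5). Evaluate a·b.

a · b = (-2)·6 + 6·(-6) + 6·(-5) + 5·(-4) + 2·(-5) = -12 - 36 - 30 - 20 - 10 = -108

-108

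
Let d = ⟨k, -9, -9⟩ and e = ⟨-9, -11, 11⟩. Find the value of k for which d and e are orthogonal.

0

d · e = k·(-9) + (-9)·(-11) + (-9)·11 = 0 - 9k
Set equal to 0: -9k = 0, so k = 0.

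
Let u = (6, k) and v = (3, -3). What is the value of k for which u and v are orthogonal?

u · v = 6·3 + k·(-3) = 18 - 3k
Set equal to 0: -3k = -18, so k = 6.

6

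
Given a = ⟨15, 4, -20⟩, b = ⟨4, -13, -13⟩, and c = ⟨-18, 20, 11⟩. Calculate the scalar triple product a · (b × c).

5595

b × c:
i: (-13)·11 - (-13)·20 = -143 - (-260) = 117
j: (-13)·(-18) - 4·11 = 234 - 44 = 190
k: 4·20 - (-13)·(-18) = 80 - 234 = -154
b × c = (117, 190, -154)
a · (b × c) = 15·117 + 4·190 + (-20)·(-154) = 1755 + 760 + 3080 = 5595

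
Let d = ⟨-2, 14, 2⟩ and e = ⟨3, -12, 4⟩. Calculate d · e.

-166

d · e = (-2)·3 + 14·(-12) + 2·4 = -6 - 168 + 8 = -166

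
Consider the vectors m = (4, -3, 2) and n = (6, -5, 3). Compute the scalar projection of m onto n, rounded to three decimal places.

m · n = 4·6 + (-3)·(-5) + 2·3 = 24 + 15 + 6 = 45
|n| = √(36 + 25 + 9) = √70 ≈ 8.3666
comp_n m = 45 / √70 ≈ 5.379

5.379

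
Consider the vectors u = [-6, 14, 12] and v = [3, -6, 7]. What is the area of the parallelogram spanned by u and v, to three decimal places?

i: 14·7 - 12·(-6) = 98 - (-72) = 170
j: 12·3 - (-6)·7 = 36 - (-42) = 78
k: (-6)·(-6) - 14·3 = 36 - 42 = -6
u × v = (170, 78, -6)
|u × v| = √(170² + 78² + (-6)²) = √35020 ≈ 187.1363

187.136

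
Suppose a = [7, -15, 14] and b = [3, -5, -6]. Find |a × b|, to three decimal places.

180.986

i: (-15)·(-6) - 14·(-5) = 90 - (-70) = 160
j: 14·3 - 7·(-6) = 42 - (-42) = 84
k: 7·(-5) - (-15)·3 = -35 - (-45) = 10
a × b = (160, 84, 10)
|a × b| = √(160² + 84² + 10²) = √32756 ≈ 180.9862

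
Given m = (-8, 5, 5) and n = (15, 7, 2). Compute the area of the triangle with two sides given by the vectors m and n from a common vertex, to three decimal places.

80.726

i: 5·2 - 5·7 = 10 - 35 = -25
j: 5·15 - (-8)·2 = 75 - (-16) = 91
k: (-8)·7 - 5·15 = -56 - 75 = -131
m × n = (-25, 91, -131)
|m × n| = √((-25)² + 91² + (-131)²) = √26067 ≈ 161.4528
area = ½ · 161.4528 ≈ 80.726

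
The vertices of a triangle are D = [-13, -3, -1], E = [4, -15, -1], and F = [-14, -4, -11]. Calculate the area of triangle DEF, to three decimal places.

DE = (17, -12, 0),  DF = (-1, -1, -10)
i: (-12)·(-10) - 0·(-1) = 120 - 0 = 120
j: 0·(-1) - 17·(-10) = 0 - (-170) = 170
k: 17·(-1) - (-12)·(-1) = -17 - 12 = -29
DE × DF = (120, 170, -29)
|DE × DF| = √44141 ≈ 210.0976
area = ½ · 210.0976 ≈ 105.049

105.049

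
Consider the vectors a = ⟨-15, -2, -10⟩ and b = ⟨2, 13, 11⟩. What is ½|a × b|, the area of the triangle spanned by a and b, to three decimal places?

131.501

i: (-2)·11 - (-10)·13 = -22 - (-130) = 108
j: (-10)·2 - (-15)·11 = -20 - (-165) = 145
k: (-15)·13 - (-2)·2 = -195 - (-4) = -191
a × b = (108, 145, -191)
|a × b| = √(108² + 145² + (-191)²) = √69170 ≈ 263.0019
area = ½ · 263.0019 ≈ 131.501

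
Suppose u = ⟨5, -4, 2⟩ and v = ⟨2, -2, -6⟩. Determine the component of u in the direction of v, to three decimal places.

0.905

u · v = 5·2 + (-4)·(-2) + 2·(-6) = 10 + 8 - 12 = 6
|v| = √(4 + 4 + 36) = √44 ≈ 6.6332
comp_v u = 6 / √44 ≈ 0.905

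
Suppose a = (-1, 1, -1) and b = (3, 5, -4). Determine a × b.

(1, -7, -8)

i: 1·(-4) - (-1)·5 = -4 - (-5) = 1
j: (-1)·3 - (-1)·(-4) = -3 - 4 = -7
k: (-1)·5 - 1·3 = -5 - 3 = -8
a × b = (1, -7, -8)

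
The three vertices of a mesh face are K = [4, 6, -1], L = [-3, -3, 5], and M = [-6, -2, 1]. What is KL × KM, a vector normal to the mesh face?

KL = (-7, -9, 6)
KM = (-10, -8, 2)
i: (-9)·2 - 6·(-8) = -18 - (-48) = 30
j: 6·(-10) - (-7)·2 = -60 - (-14) = -46
k: (-7)·(-8) - (-9)·(-10) = 56 - 90 = -34
KL × KM = (30, -46, -34)

(30, -46, -34)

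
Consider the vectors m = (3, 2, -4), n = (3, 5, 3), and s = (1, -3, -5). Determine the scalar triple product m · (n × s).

44

n × s:
i: 5·(-5) - 3·(-3) = -25 - (-9) = -16
j: 3·1 - 3·(-5) = 3 - (-15) = 18
k: 3·(-3) - 5·1 = -9 - 5 = -14
n × s = (-16, 18, -14)
m · (n × s) = 3·(-16) + 2·18 + (-4)·(-14) = -48 + 36 + 56 = 44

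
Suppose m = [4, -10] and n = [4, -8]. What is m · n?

96

m · n = 4·4 + (-10)·(-8) = 16 + 80 = 96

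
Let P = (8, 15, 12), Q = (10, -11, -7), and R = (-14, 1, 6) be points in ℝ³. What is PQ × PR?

PQ = (2, -26, -19)
PR = (-22, -14, -6)
i: (-26)·(-6) - (-19)·(-14) = 156 - 266 = -110
j: (-19)·(-22) - 2·(-6) = 418 - (-12) = 430
k: 2·(-14) - (-26)·(-22) = -28 - 572 = -600
PQ × PR = (-110, 430, -600)

(-110, 430, -600)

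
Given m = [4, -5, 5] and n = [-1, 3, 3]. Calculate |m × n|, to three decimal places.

35.185

i: (-5)·3 - 5·3 = -15 - 15 = -30
j: 5·(-1) - 4·3 = -5 - 12 = -17
k: 4·3 - (-5)·(-1) = 12 - 5 = 7
m × n = (-30, -17, 7)
|m × n| = √((-30)² + (-17)² + 7²) = √1238 ≈ 35.1852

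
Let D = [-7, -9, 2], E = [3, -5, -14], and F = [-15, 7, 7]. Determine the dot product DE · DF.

DE = E − D = (10, 4, -16)
DF = F − D = (-8, 16, 5)
DE · DF = 10·(-8) + 4·16 + (-16)·5 = -80 + 64 - 80 = -96

-96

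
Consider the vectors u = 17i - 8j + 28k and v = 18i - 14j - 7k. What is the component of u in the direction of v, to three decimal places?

9.307

u · v = 17·18 + (-8)·(-14) + 28·(-7) = 306 + 112 - 196 = 222
|v| = √(324 + 196 + 49) = √569 ≈ 23.8537
comp_v u = 222 / √569 ≈ 9.307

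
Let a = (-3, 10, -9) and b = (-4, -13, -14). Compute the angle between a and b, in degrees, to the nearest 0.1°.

a · b = (-3)·(-4) + 10·(-13) + (-9)·(-14) = 12 - 130 + 126 = 8
|a|² = 9 + 100 + 81 = 190,  |a| = √190 ≈ 13.784049
|b|² = 16 + 169 + 196 = 381,  |b| = √381 ≈ 19.519221
cos θ = 8 / (13.784049 · 19.519221) ≈ 0.02973
θ = arccos(0.02973) ≈ 88.3°

88.3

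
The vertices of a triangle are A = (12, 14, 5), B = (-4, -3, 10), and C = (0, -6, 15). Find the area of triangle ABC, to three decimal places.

84.196

AB = (-16, -17, 5),  AC = (-12, -20, 10)
i: (-17)·10 - 5·(-20) = -170 - (-100) = -70
j: 5·(-12) - (-16)·10 = -60 - (-160) = 100
k: (-16)·(-20) - (-17)·(-12) = 320 - 204 = 116
AB × AC = (-70, 100, 116)
|AB × AC| = √28356 ≈ 168.3924
area = ½ · 168.3924 ≈ 84.196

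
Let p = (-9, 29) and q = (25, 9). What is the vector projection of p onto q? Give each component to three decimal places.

p · q = (-9)·25 + 29·9 = -225 + 261 = 36
|q|² = 625 + 81 = 706
proj_q p = (36/706) · (25, 9) ≈ (1.275, 0.459)

(1.275, 0.459)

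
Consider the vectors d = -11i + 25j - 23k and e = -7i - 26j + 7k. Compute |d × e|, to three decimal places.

669.398

i: 25·7 - (-23)·(-26) = 175 - 598 = -423
j: (-23)·(-7) - (-11)·7 = 161 - (-77) = 238
k: (-11)·(-26) - 25·(-7) = 286 - (-175) = 461
d × e = (-423, 238, 461)
|d × e| = √((-423)² + 238² + 461²) = √448094 ≈ 669.3982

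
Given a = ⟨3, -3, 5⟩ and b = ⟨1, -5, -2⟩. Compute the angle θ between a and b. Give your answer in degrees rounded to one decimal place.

a · b = 3·1 + (-3)·(-5) + 5·(-2) = 3 + 15 - 10 = 8
|a|² = 9 + 9 + 25 = 43,  |a| = √43 ≈ 6.557439
|b|² = 1 + 25 + 4 = 30,  |b| = √30 ≈ 5.477226
cos θ = 8 / (6.557439 · 5.477226) ≈ 0.22274
θ = arccos(0.22274) ≈ 77.1°

77.1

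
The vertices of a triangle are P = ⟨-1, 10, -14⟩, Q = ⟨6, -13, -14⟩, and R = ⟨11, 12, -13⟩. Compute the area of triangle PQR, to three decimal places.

PQ = (7, -23, 0),  PR = (12, 2, 1)
i: (-23)·1 - 0·2 = -23 - 0 = -23
j: 0·12 - 7·1 = 0 - 7 = -7
k: 7·2 - (-23)·12 = 14 - (-276) = 290
PQ × PR = (-23, -7, 290)
|PQ × PR| = √84678 ≈ 290.9948
area = ½ · 290.9948 ≈ 145.497

145.497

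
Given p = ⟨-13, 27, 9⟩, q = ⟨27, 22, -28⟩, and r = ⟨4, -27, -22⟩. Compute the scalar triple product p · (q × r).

q × r:
i: 22·(-22) - (-28)·(-27) = -484 - 756 = -1240
j: (-28)·4 - 27·(-22) = -112 - (-594) = 482
k: 27·(-27) - 22·4 = -729 - 88 = -817
q × r = (-1240, 482, -817)
p · (q × r) = (-13)·(-1240) + 27·482 + 9·(-817) = 16120 + 13014 - 7353 = 21781

21781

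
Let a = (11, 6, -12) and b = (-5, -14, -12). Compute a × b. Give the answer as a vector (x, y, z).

i: 6·(-12) - (-12)·(-14) = -72 - 168 = -240
j: (-12)·(-5) - 11·(-12) = 60 - (-132) = 192
k: 11·(-14) - 6·(-5) = -154 - (-30) = -124
a × b = (-240, 192, -124)

(-240, 192, -124)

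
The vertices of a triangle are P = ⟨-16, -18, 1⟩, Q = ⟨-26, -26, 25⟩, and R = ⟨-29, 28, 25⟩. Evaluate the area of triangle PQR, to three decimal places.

PQ = (-10, -8, 24),  PR = (-13, 46, 24)
i: (-8)·24 - 24·46 = -192 - 1104 = -1296
j: 24·(-13) - (-10)·24 = -312 - (-240) = -72
k: (-10)·46 - (-8)·(-13) = -460 - 104 = -564
PQ × PR = (-1296, -72, -564)
|PQ × PR| = √2002896 ≈ 1415.2371
area = ½ · 1415.2371 ≈ 707.619

707.619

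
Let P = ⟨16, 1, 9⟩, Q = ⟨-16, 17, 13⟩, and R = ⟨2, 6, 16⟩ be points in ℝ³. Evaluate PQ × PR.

PQ = (-32, 16, 4)
PR = (-14, 5, 7)
i: 16·7 - 4·5 = 112 - 20 = 92
j: 4·(-14) - (-32)·7 = -56 - (-224) = 168
k: (-32)·5 - 16·(-14) = -160 - (-224) = 64
PQ × PR = (92, 168, 64)

(92, 168, 64)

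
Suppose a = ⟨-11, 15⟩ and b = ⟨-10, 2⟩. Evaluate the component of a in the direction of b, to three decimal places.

13.728

a · b = (-11)·(-10) + 15·2 = 110 + 30 = 140
|b| = √(100 + 4) = √104 ≈ 10.1980
comp_b a = 140 / √104 ≈ 13.728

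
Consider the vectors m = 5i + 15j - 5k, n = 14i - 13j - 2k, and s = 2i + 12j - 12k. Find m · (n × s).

2390

n × s:
i: (-13)·(-12) - (-2)·12 = 156 - (-24) = 180
j: (-2)·2 - 14·(-12) = -4 - (-168) = 164
k: 14·12 - (-13)·2 = 168 - (-26) = 194
n × s = (180, 164, 194)
m · (n × s) = 5·180 + 15·164 + (-5)·194 = 900 + 2460 - 970 = 2390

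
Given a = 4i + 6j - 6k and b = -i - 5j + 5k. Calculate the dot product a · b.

a · b = 4·(-1) + 6·(-5) + (-6)·5 = -4 - 30 - 30 = -64

-64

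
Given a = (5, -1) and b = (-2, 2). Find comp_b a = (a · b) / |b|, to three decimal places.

a · b = 5·(-2) + (-1)·2 = -10 - 2 = -12
|b| = √(4 + 4) = √8 ≈ 2.8284
comp_b a = -12 / √8 ≈ -4.243

-4.243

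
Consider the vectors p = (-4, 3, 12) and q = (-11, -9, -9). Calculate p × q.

i: 3·(-9) - 12·(-9) = -27 - (-108) = 81
j: 12·(-11) - (-4)·(-9) = -132 - 36 = -168
k: (-4)·(-9) - 3·(-11) = 36 - (-33) = 69
p × q = (81, -168, 69)

(81, -168, 69)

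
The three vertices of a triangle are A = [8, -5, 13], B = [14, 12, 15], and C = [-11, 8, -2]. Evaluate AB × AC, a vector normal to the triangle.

AB = (6, 17, 2)
AC = (-19, 13, -15)
i: 17·(-15) - 2·13 = -255 - 26 = -281
j: 2·(-19) - 6·(-15) = -38 - (-90) = 52
k: 6·13 - 17·(-19) = 78 - (-323) = 401
AB × AC = (-281, 52, 401)

(-281, 52, 401)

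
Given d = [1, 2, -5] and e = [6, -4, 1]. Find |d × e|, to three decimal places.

i: 2·1 - (-5)·(-4) = 2 - 20 = -18
j: (-5)·6 - 1·1 = -30 - 1 = -31
k: 1·(-4) - 2·6 = -4 - 12 = -16
d × e = (-18, -31, -16)
|d × e| = √((-18)² + (-31)² + (-16)²) = √1541 ≈ 39.2556

39.256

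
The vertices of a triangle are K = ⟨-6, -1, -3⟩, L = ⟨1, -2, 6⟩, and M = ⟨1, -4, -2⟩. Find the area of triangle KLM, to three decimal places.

KL = (7, -1, 9),  KM = (7, -3, 1)
i: (-1)·1 - 9·(-3) = -1 - (-27) = 26
j: 9·7 - 7·1 = 63 - 7 = 56
k: 7·(-3) - (-1)·7 = -21 - (-7) = -14
KL × KM = (26, 56, -14)
|KL × KM| = √4008 ≈ 63.3088
area = ½ · 63.3088 ≈ 31.654

31.654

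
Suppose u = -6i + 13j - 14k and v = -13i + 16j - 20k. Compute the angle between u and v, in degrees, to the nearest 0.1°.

u · v = (-6)·(-13) + 13·16 + (-14)·(-20) = 78 + 208 + 280 = 566
|u|² = 36 + 169 + 196 = 401,  |u| = √401 ≈ 20.024984
|v|² = 169 + 256 + 400 = 825,  |v| = √825 ≈ 28.722813
cos θ = 566 / (20.024984 · 28.722813) ≈ 0.98405
θ = arccos(0.98405) ≈ 10.2°

10.2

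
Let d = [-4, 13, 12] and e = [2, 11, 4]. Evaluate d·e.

183

d · e = (-4)·2 + 13·11 + 12·4 = -8 + 143 + 48 = 183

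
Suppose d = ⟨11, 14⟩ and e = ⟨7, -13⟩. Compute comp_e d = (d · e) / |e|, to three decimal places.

-7.111

d · e = 11·7 + 14·(-13) = 77 - 182 = -105
|e| = √(49 + 169) = √218 ≈ 14.7648
comp_e d = -105 / √218 ≈ -7.111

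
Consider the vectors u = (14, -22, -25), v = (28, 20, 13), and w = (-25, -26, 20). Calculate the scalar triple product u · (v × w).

35502

v × w:
i: 20·20 - 13·(-26) = 400 - (-338) = 738
j: 13·(-25) - 28·20 = -325 - 560 = -885
k: 28·(-26) - 20·(-25) = -728 - (-500) = -228
v × w = (738, -885, -228)
u · (v × w) = 14·738 + (-22)·(-885) + (-25)·(-228) = 10332 + 19470 + 5700 = 35502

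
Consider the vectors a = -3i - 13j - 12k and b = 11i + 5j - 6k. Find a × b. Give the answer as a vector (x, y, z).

i: (-13)·(-6) - (-12)·5 = 78 - (-60) = 138
j: (-12)·11 - (-3)·(-6) = -132 - 18 = -150
k: (-3)·5 - (-13)·11 = -15 - (-143) = 128
a × b = (138, -150, 128)

(138, -150, 128)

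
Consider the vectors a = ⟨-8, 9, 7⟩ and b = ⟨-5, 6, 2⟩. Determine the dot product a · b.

108

a · b = (-8)·(-5) + 9·6 + 7·2 = 40 + 54 + 14 = 108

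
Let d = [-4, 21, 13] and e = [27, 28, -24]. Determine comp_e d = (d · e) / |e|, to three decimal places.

3.676

d · e = (-4)·27 + 21·28 + 13·(-24) = -108 + 588 - 312 = 168
|e| = √(729 + 784 + 576) = √2089 ≈ 45.7056
comp_e d = 168 / √2089 ≈ 3.676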